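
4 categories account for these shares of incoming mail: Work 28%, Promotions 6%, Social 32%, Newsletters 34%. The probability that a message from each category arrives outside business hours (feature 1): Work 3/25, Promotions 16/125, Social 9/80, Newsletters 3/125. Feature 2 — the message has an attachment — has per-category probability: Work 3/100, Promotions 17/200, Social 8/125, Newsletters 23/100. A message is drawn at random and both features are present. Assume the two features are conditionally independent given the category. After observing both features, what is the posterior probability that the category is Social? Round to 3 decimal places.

Compute prior × likelihood for every hypothesis:
  Work: 0.28 × 0.12 × 0.03 = 0.001008
  Promotions: 0.06 × 0.128 × 0.085 = 0.0006528
  Social: 0.32 × 0.1125 × 0.064 = 0.002304
  Newsletters: 0.34 × 0.024 × 0.23 = 0.0018768
Normalizing constant = 0.0058416.
P(Social | evidence) = 0.002304 / 0.0058416 ≈ 0.394.

0.394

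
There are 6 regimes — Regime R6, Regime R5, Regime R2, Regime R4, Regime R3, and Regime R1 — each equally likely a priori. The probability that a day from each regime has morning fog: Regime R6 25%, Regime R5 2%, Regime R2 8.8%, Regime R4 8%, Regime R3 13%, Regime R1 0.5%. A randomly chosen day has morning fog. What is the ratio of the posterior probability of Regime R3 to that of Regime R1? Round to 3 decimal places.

With a uniform prior (1/6 each), posterior ∝ likelihood:
  Regime R6: 0.25
  Regime R5: 0.02
  Regime R2: 0.088
  Regime R4: 0.08
  Regime R3: 0.13
  Regime R1: 0.005
Sum = 0.573.
The ratio is 0.13 / 0.005 (the normalizer cancels) = 26.000.

26.000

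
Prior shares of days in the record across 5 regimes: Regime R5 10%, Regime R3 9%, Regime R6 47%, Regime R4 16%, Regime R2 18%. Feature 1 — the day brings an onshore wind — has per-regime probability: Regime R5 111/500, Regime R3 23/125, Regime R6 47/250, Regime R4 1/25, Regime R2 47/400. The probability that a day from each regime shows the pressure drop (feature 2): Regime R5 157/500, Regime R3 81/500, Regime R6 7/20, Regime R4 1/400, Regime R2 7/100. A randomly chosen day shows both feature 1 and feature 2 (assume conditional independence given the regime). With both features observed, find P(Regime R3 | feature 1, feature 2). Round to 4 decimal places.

Unnormalized posteriors (prior × likelihood):
  Regime R5: 0.1 × 0.222 × 0.314 = 0.0069708
  Regime R3: 0.09 × 0.184 × 0.162 = 0.00268272
  Regime R6: 0.47 × 0.188 × 0.35 = 0.030926
  Regime R4: 0.16 × 0.04 × 0.0025 = 0.000016
  Regime R2: 0.18 × 0.1175 × 0.07 = 0.0014805
Sum = 0.04207602.
P(Regime R3 | evidence) = 0.00268272 / 0.04207602 ≈ 0.0638.

0.0638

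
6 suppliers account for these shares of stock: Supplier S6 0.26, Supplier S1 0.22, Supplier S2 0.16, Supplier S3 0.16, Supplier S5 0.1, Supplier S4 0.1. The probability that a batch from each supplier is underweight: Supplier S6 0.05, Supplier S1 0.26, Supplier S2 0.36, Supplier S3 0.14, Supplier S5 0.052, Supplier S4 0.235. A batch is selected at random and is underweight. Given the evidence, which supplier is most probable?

Compute prior × likelihood for every hypothesis:
  Supplier S6: 0.26 × 0.05 = 0.013
  Supplier S1: 0.22 × 0.26 = 0.0572
  Supplier S2: 0.16 × 0.36 = 0.0576
  Supplier S3: 0.16 × 0.14 = 0.0224
  Supplier S5: 0.1 × 0.052 = 0.0052
  Supplier S4: 0.1 × 0.235 = 0.0235
Sum = 0.1789.
Largest term belongs to Supplier S2, so Supplier S2 is most probable.

Supplier S2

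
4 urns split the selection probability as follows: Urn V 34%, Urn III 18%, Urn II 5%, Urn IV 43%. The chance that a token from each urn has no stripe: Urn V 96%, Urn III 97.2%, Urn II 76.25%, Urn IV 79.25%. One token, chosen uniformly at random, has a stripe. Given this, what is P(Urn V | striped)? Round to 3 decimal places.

Taking complements, P(striped | each) = Urn V 0.04, Urn III 0.028, Urn II 0.2375, Urn IV 0.2075.
Compute prior × likelihood for every hypothesis:
  Urn V: 0.34 × 0.04 = 0.0136
  Urn III: 0.18 × 0.028 = 0.00504
  Urn II: 0.05 × 0.2375 = 0.011875
  Urn IV: 0.43 × 0.2075 = 0.089225
Total = 0.11974.
P(Urn V | evidence) = 0.0136 / 0.11974 ≈ 0.114.

0.114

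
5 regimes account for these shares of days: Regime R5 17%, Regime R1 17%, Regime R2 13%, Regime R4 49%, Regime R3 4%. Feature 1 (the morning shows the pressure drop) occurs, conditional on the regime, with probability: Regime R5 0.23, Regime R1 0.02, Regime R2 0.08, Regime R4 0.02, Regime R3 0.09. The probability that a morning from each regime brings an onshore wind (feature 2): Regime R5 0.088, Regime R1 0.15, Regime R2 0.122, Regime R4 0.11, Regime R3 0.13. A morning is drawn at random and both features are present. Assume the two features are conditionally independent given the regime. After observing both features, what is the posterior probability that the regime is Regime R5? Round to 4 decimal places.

0.5086

Prior × likelihood for each hypothesis:
  Regime R5: 0.17 × 0.23 × 0.088 = 0.0034408
  Regime R1: 0.17 × 0.02 × 0.15 = 0.00051
  Regime R2: 0.13 × 0.08 × 0.122 = 0.0012688
  Regime R4: 0.49 × 0.02 × 0.11 = 0.001078
  Regime R3: 0.04 × 0.09 × 0.13 = 0.000468
Normalizing constant = 0.0067656.
P(Regime R5 | evidence) = 0.0034408 / 0.0067656 ≈ 0.5086.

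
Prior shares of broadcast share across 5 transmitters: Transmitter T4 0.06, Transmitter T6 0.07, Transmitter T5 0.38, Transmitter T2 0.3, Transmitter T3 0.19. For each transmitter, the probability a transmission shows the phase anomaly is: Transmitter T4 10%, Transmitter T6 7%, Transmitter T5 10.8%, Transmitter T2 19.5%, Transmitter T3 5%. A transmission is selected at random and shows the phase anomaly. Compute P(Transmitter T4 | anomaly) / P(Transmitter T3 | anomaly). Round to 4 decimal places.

0.6316

Prior × likelihood for each hypothesis:
  Transmitter T4: 0.06 × 0.1 = 0.006
  Transmitter T6: 0.07 × 0.07 = 0.0049
  Transmitter T5: 0.38 × 0.108 = 0.04104
  Transmitter T2: 0.3 × 0.195 = 0.0585
  Transmitter T3: 0.19 × 0.05 = 0.0095
Sum = 0.11994.
The ratio is 0.006 / 0.0095 (the normalizer cancels) = 0.6316.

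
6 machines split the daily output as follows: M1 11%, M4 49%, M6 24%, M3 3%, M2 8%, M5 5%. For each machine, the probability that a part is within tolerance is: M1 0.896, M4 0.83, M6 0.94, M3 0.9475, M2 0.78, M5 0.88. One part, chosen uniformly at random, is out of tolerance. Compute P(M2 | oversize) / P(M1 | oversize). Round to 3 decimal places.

Taking complements, P(oversize | each) = M1 0.104, M4 0.17, M6 0.06, M3 0.0525, M2 0.22, M5 0.12.
By Bayes' rule, posterior ∝ prior × likelihood:
  M1: 0.11 × 0.104 = 0.01144
  M4: 0.49 × 0.17 = 0.0833
  M6: 0.24 × 0.06 = 0.0144
  M3: 0.03 × 0.0525 = 0.001575
  M2: 0.08 × 0.22 = 0.0176
  M5: 0.05 × 0.12 = 0.006
Total = 0.134315.
The ratio is 0.0176 / 0.01144 (the normalizer cancels) = 1.538.

1.538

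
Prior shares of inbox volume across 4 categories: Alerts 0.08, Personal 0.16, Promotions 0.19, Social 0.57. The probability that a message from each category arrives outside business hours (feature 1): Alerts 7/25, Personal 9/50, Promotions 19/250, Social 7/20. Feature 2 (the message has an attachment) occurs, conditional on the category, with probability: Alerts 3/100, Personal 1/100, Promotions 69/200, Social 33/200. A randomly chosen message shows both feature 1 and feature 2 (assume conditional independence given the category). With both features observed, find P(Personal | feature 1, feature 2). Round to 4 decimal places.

0.0074

By Bayes' rule, posterior ∝ prior × likelihood:
  Alerts: 0.08 × 0.28 × 0.03 = 0.000672
  Personal: 0.16 × 0.18 × 0.01 = 0.000288
  Promotions: 0.19 × 0.076 × 0.345 = 0.0049818
  Social: 0.57 × 0.35 × 0.165 = 0.0329175
Sum = 0.0388593.
P(Personal | evidence) = 0.000288 / 0.0388593 ≈ 0.0074.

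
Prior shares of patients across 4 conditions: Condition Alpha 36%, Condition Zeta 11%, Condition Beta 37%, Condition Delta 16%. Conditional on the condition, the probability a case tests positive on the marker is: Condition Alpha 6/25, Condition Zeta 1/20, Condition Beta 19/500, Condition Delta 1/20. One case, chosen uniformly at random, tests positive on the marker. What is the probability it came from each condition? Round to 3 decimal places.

Prior × likelihood for each hypothesis:
  Condition Alpha: 0.36 × 0.24 = 0.0864
  Condition Zeta: 0.11 × 0.05 = 0.0055
  Condition Beta: 0.37 × 0.038 = 0.01406
  Condition Delta: 0.16 × 0.05 = 0.008
Normalizing constant = 0.11396.
P(Condition Alpha | marker-positive) = 0.0864/0.11396 ≈ 0.758
P(Condition Zeta | marker-positive) = 0.0055/0.11396 ≈ 0.048
P(Condition Beta | marker-positive) = 0.01406/0.11396 ≈ 0.123
P(Condition Delta | marker-positive) = 0.008/0.11396 ≈ 0.070
(Check: 0.758+0.048+0.123+0.070 = 0.999.)

Condition Alpha 0.758, Condition Zeta 0.048, Condition Beta 0.123, Condition Delta 0.070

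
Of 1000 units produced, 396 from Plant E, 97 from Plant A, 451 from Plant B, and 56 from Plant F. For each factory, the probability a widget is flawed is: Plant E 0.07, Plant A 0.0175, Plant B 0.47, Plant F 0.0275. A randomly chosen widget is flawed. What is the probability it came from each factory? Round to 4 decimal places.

Unnormalized posteriors (prior × likelihood):
  Plant E: 0.396 × 0.07 = 0.02772
  Plant A: 0.097 × 0.0175 = 0.0016975
  Plant B: 0.451 × 0.47 = 0.21197
  Plant F: 0.056 × 0.0275 = 0.00154
Normalizing constant = 0.2429275.
P(Plant E | flawed) = 0.02772/0.2429275 ≈ 0.1141
P(Plant A | flawed) = 0.0016975/0.2429275 ≈ 0.0070
P(Plant B | flawed) = 0.21197/0.2429275 ≈ 0.8726
P(Plant F | flawed) = 0.00154/0.2429275 ≈ 0.0063

Plant E 0.1141, Plant A 0.0070, Plant B 0.8726, Plant F 0.0063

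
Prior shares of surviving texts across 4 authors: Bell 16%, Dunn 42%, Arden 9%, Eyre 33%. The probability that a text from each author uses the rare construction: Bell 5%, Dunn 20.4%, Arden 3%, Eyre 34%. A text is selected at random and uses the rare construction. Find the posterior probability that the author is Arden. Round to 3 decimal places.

0.013

Compute prior × likelihood for every hypothesis:
  Bell: 0.16 × 0.05 = 0.008
  Dunn: 0.42 × 0.204 = 0.08568
  Arden: 0.09 × 0.03 = 0.0027
  Eyre: 0.33 × 0.34 = 0.1122
Normalizing constant = 0.20858.
P(Arden | evidence) = 0.0027 / 0.20858 ≈ 0.013.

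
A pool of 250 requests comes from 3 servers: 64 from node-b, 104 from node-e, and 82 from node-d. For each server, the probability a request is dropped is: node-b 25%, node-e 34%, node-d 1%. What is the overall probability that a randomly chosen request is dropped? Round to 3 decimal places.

Compute prior × likelihood for every hypothesis:
  node-b: 0.256 × 0.25 = 0.064
  node-e: 0.416 × 0.34 = 0.14144
  node-d: 0.328 × 0.01 = 0.00328
P(dropped) = 0.064 + 0.14144 + 0.00328 = 0.20872 → 0.209.

0.209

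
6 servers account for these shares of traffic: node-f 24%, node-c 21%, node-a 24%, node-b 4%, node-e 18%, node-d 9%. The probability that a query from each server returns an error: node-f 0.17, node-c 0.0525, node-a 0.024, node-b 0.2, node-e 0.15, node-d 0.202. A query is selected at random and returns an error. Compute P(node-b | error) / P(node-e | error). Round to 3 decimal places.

Prior × likelihood for each hypothesis:
  node-f: 0.24 × 0.17 = 0.0408
  node-c: 0.21 × 0.0525 = 0.011025
  node-a: 0.24 × 0.024 = 0.00576
  node-b: 0.04 × 0.2 = 0.008
  node-e: 0.18 × 0.15 = 0.027
  node-d: 0.09 × 0.202 = 0.01818
Normalizing constant = 0.110765.
The ratio is 0.008 / 0.027 (the normalizer cancels) = 0.296.

0.296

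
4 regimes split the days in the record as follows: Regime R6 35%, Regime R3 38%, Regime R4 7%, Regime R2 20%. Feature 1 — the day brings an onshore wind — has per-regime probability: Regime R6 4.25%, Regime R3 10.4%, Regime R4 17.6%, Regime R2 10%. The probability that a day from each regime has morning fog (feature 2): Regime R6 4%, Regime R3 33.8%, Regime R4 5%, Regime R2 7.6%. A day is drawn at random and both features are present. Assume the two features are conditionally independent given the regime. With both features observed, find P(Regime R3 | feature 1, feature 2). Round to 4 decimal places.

By Bayes' rule, posterior ∝ prior × likelihood:
  Regime R6: 0.35 × 0.0425 × 0.04 = 0.000595
  Regime R3: 0.38 × 0.104 × 0.338 = 0.01335776
  Regime R4: 0.07 × 0.176 × 0.05 = 0.000616
  Regime R2: 0.2 × 0.1 × 0.076 = 0.00152
Normalizing constant = 0.01608876.
P(Regime R3 | evidence) = 0.01335776 / 0.01608876 ≈ 0.8303.

0.8303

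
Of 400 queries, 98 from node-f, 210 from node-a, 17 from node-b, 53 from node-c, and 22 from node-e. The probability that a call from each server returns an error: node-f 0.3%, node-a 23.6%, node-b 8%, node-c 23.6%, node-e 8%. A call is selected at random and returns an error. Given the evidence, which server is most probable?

By Bayes' rule, posterior ∝ prior × likelihood:
  node-f: 0.245 × 0.003 = 0.000735
  node-a: 0.525 × 0.236 = 0.1239
  node-b: 0.0425 × 0.08 = 0.0034
  node-c: 0.1325 × 0.236 = 0.03127
  node-e: 0.055 × 0.08 = 0.0044
Sum = 0.163705.
Largest term belongs to node-a, so node-a is most probable.

node-a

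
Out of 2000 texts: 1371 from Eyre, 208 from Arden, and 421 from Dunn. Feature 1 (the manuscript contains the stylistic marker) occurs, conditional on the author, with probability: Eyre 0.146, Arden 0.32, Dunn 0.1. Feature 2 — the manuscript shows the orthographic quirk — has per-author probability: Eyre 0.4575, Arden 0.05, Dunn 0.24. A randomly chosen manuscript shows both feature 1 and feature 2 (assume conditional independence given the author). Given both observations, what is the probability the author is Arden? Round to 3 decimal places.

Compute prior × likelihood for every hypothesis:
  Eyre: 0.6855 × 0.146 × 0.4575 = 0.0457879725
  Arden: 0.104 × 0.32 × 0.05 = 0.001664
  Dunn: 0.2105 × 0.1 × 0.24 = 0.005052
Normalizing constant = 0.0525039725.
P(Arden | evidence) = 0.001664 / 0.0525039725 ≈ 0.032.

0.032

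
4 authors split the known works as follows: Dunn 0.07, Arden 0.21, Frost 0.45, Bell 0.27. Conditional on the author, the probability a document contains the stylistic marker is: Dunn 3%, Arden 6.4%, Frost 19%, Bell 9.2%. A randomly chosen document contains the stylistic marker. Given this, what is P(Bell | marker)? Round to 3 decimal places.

0.197

By Bayes' rule, posterior ∝ prior × likelihood:
  Dunn: 0.07 × 0.03 = 0.0021
  Arden: 0.21 × 0.064 = 0.01344
  Frost: 0.45 × 0.19 = 0.0855
  Bell: 0.27 × 0.092 = 0.02484
Sum = 0.12588.
P(Bell | evidence) = 0.02484 / 0.12588 ≈ 0.197.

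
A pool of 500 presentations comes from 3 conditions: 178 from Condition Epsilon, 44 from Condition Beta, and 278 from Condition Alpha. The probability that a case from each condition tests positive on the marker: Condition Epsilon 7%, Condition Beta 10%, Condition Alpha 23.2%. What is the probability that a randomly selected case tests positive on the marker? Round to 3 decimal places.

0.163

Prior × likelihood for each hypothesis:
  Condition Epsilon: 0.356 × 0.07 = 0.02492
  Condition Beta: 0.088 × 0.1 = 0.0088
  Condition Alpha: 0.556 × 0.232 = 0.128992
P(marker-positive) = 0.02492 + 0.0088 + 0.128992 = 0.162712 → 0.163.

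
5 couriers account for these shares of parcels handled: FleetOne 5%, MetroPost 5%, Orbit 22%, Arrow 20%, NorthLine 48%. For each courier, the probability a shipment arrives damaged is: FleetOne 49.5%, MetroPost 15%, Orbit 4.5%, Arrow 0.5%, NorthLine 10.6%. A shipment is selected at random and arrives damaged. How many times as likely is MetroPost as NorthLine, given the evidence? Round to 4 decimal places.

Prior × likelihood for each hypothesis:
  FleetOne: 0.05 × 0.495 = 0.02475
  MetroPost: 0.05 × 0.15 = 0.0075
  Orbit: 0.22 × 0.045 = 0.0099
  Arrow: 0.2 × 0.005 = 0.001
  NorthLine: 0.48 × 0.106 = 0.05088
Total = 0.09403.
The ratio is 0.0075 / 0.05088 (the normalizer cancels) = 0.1474.

0.1474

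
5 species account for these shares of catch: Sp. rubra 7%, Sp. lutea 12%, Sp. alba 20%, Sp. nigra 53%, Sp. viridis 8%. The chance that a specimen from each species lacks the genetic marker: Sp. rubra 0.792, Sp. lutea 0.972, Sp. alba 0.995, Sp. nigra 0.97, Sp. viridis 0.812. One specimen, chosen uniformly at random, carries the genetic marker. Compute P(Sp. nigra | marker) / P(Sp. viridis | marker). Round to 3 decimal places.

1.057

Taking complements, P(marker | each) = Sp. rubra 0.208, Sp. lutea 0.028, Sp. alba 0.005, Sp. nigra 0.03, Sp. viridis 0.188.
Unnormalized posteriors (prior × likelihood):
  Sp. rubra: 0.07 × 0.208 = 0.01456
  Sp. lutea: 0.12 × 0.028 = 0.00336
  Sp. alba: 0.2 × 0.005 = 0.001
  Sp. nigra: 0.53 × 0.03 = 0.0159
  Sp. viridis: 0.08 × 0.188 = 0.01504
Sum = 0.04986.
The ratio is 0.0159 / 0.01504 (the normalizer cancels) = 1.057.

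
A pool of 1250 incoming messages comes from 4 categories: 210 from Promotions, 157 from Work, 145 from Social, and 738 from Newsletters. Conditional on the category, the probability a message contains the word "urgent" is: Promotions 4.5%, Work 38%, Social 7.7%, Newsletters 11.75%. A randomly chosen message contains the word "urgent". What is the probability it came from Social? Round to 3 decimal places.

Compute prior × likelihood for every hypothesis:
  Promotions: 0.168 × 0.045 = 0.00756
  Work: 0.1256 × 0.38 = 0.047728
  Social: 0.116 × 0.077 = 0.008932
  Newsletters: 0.5904 × 0.1175 = 0.069372
Sum = 0.133592.
P(Social | evidence) = 0.008932 / 0.133592 ≈ 0.067.

0.067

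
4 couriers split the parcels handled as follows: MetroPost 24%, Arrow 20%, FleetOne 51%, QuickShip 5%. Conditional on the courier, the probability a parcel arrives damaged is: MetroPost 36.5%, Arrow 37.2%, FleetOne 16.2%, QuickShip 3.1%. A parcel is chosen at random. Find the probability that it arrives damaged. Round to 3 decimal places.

0.246

Unnormalized posteriors (prior × likelihood):
  MetroPost: 0.24 × 0.365 = 0.0876
  Arrow: 0.2 × 0.372 = 0.0744
  FleetOne: 0.51 × 0.162 = 0.08262
  QuickShip: 0.05 × 0.031 = 0.00155
P(damaged) = 0.0876 + 0.0744 + 0.08262 + 0.00155 = 0.24617 → 0.246.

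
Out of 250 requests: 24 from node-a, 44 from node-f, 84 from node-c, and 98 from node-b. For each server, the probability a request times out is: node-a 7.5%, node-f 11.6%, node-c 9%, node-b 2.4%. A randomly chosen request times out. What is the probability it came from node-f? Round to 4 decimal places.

0.3035

Prior × likelihood for each hypothesis:
  node-a: 0.096 × 0.075 = 0.0072
  node-f: 0.176 × 0.116 = 0.020416
  node-c: 0.336 × 0.09 = 0.03024
  node-b: 0.392 × 0.024 = 0.009408
Total = 0.067264.
P(node-f | evidence) = 0.020416 / 0.067264 ≈ 0.3035.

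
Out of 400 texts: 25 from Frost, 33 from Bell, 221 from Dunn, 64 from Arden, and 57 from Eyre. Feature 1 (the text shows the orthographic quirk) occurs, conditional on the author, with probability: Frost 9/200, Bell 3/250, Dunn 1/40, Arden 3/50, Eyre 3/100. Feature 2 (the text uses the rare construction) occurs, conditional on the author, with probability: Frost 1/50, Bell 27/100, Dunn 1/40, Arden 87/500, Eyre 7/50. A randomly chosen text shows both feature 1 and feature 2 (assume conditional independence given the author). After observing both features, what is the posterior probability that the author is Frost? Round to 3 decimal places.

Compute prior × likelihood for every hypothesis:
  Frost: 0.0625 × 0.045 × 0.02 = 0.00005625
  Bell: 0.0825 × 0.012 × 0.27 = 0.0002673
  Dunn: 0.5525 × 0.025 × 0.025 = 0.0003453125
  Arden: 0.16 × 0.06 × 0.174 = 0.0016704
  Eyre: 0.1425 × 0.03 × 0.14 = 0.0005985
Total = 0.0029377625.
P(Frost | evidence) = 0.00005625 / 0.0029377625 ≈ 0.019.

0.019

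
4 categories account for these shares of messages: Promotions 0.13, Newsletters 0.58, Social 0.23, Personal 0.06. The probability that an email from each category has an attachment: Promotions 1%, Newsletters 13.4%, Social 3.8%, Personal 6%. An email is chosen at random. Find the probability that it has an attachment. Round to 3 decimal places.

Unnormalized posteriors (prior × likelihood):
  Promotions: 0.13 × 0.01 = 0.0013
  Newsletters: 0.58 × 0.134 = 0.07772
  Social: 0.23 × 0.038 = 0.00874
  Personal: 0.06 × 0.06 = 0.0036
P(attachment) = 0.0013 + 0.07772 + 0.00874 + 0.0036 = 0.09136 → 0.091.

0.091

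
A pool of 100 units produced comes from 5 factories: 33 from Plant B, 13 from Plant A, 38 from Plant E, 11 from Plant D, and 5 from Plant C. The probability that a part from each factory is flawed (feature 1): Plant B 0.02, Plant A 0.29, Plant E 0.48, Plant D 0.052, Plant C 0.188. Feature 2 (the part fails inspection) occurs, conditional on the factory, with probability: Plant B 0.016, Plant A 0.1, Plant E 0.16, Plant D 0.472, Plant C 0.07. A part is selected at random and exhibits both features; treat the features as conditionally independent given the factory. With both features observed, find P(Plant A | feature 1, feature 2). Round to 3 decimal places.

0.104

Prior × likelihood for each hypothesis:
  Plant B: 0.33 × 0.02 × 0.016 = 0.0001056
  Plant A: 0.13 × 0.29 × 0.1 = 0.00377
  Plant E: 0.38 × 0.48 × 0.16 = 0.029184
  Plant D: 0.11 × 0.052 × 0.472 = 0.00269984
  Plant C: 0.05 × 0.188 × 0.07 = 0.000658
Total = 0.03641744.
P(Plant A | evidence) = 0.00377 / 0.03641744 ≈ 0.104.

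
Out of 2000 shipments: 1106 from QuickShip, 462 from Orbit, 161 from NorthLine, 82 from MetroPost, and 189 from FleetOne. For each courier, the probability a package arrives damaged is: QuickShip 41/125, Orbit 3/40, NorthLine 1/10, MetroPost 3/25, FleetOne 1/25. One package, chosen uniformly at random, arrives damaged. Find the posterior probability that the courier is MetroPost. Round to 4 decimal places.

0.0228

Unnormalized posteriors (prior × likelihood):
  QuickShip: 0.553 × 0.328 = 0.181384
  Orbit: 0.231 × 0.075 = 0.017325
  NorthLine: 0.0805 × 0.1 = 0.00805
  MetroPost: 0.041 × 0.12 = 0.00492
  FleetOne: 0.0945 × 0.04 = 0.00378
Sum = 0.215459.
P(MetroPost | evidence) = 0.00492 / 0.215459 ≈ 0.0228.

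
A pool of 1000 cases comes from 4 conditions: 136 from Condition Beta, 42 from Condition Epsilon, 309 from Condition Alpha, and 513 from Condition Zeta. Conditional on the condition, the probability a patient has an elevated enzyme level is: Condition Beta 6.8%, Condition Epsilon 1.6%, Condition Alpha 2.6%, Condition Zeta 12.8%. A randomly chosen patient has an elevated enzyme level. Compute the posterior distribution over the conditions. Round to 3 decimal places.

Condition Beta 0.111, Condition Epsilon 0.008, Condition Alpha 0.096, Condition Zeta 0.785

Prior × likelihood for each hypothesis:
  Condition Beta: 0.136 × 0.068 = 0.009248
  Condition Epsilon: 0.042 × 0.016 = 0.000672
  Condition Alpha: 0.309 × 0.026 = 0.008034
  Condition Zeta: 0.513 × 0.128 = 0.065664
Total = 0.083618.
P(Condition Beta | elevated) = 0.009248/0.083618 ≈ 0.111
P(Condition Epsilon | elevated) = 0.000672/0.083618 ≈ 0.008
P(Condition Alpha | elevated) = 0.008034/0.083618 ≈ 0.096
P(Condition Zeta | elevated) = 0.065664/0.083618 ≈ 0.785
(Check: 0.111+0.008+0.096+0.785 = 1.000.)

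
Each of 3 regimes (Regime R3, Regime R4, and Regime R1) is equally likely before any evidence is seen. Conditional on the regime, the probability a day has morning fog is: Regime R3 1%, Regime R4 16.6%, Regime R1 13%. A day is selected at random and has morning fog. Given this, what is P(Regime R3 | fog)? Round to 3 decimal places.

0.033

With a uniform prior (1/3 each), posterior ∝ likelihood:
  Regime R3: 0.01
  Regime R4: 0.166
  Regime R1: 0.13
Sum = 0.306.
P(Regime R3 | evidence) = 0.01 / 0.306 ≈ 0.033.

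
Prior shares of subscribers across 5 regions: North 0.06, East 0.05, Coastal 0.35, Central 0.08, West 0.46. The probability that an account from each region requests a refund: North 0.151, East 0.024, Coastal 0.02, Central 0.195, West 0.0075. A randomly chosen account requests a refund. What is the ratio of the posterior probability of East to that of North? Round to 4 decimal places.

0.1325

Compute prior × likelihood for every hypothesis:
  North: 0.06 × 0.151 = 0.00906
  East: 0.05 × 0.024 = 0.0012
  Coastal: 0.35 × 0.02 = 0.007
  Central: 0.08 × 0.195 = 0.0156
  West: 0.46 × 0.0075 = 0.00345
Total = 0.03631.
The ratio is 0.0012 / 0.00906 (the normalizer cancels) = 0.1325.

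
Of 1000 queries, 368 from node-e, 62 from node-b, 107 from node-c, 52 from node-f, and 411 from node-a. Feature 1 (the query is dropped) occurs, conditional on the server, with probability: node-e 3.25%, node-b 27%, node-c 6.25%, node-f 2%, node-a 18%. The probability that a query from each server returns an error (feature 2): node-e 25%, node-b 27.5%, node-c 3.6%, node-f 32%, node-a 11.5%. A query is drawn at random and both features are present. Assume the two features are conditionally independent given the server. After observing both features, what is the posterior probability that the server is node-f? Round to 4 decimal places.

0.0200

By Bayes' rule, posterior ∝ prior × likelihood:
  node-e: 0.368 × 0.0325 × 0.25 = 0.00299
  node-b: 0.062 × 0.27 × 0.275 = 0.0046035
  node-c: 0.107 × 0.0625 × 0.036 = 0.00024075
  node-f: 0.052 × 0.02 × 0.32 = 0.0003328
  node-a: 0.411 × 0.18 × 0.115 = 0.0085077
Normalizing constant = 0.01667475.
P(node-f | evidence) = 0.0003328 / 0.01667475 ≈ 0.0200.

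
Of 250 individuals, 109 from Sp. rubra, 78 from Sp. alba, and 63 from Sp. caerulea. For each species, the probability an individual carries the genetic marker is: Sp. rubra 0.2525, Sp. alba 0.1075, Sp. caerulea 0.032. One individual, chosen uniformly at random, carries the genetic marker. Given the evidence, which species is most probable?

Sp. rubra

Unnormalized posteriors (prior × likelihood):
  Sp. rubra: 0.436 × 0.2525 = 0.11009
  Sp. alba: 0.312 × 0.1075 = 0.03354
  Sp. caerulea: 0.252 × 0.032 = 0.008064
Normalizing constant = 0.151694.
Largest term belongs to Sp. rubra, so Sp. rubra is most probable.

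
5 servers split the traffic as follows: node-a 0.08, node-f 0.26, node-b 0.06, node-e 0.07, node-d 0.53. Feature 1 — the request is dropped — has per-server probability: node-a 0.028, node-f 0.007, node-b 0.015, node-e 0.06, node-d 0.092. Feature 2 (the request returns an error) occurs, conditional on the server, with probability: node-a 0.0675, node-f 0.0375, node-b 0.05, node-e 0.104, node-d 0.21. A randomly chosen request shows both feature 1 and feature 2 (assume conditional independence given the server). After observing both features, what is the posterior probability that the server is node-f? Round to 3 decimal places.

Unnormalized posteriors (prior × likelihood):
  node-a: 0.08 × 0.028 × 0.0675 = 0.0001512
  node-f: 0.26 × 0.007 × 0.0375 = 0.00006825
  node-b: 0.06 × 0.015 × 0.05 = 0.000045
  node-e: 0.07 × 0.06 × 0.104 = 0.0004368
  node-d: 0.53 × 0.092 × 0.21 = 0.0102396
Total = 0.01094085.
P(node-f | evidence) = 0.00006825 / 0.01094085 ≈ 0.006.

0.006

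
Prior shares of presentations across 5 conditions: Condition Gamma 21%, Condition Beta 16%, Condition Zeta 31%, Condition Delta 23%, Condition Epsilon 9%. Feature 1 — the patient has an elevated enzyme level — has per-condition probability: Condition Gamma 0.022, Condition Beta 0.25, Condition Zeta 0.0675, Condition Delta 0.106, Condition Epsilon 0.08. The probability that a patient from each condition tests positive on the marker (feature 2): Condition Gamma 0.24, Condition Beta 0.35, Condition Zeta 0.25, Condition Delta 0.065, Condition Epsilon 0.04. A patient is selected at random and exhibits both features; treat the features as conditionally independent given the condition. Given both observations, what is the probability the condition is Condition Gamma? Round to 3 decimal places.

0.050

Unnormalized posteriors (prior × likelihood):
  Condition Gamma: 0.21 × 0.022 × 0.24 = 0.0011088
  Condition Beta: 0.16 × 0.25 × 0.35 = 0.014
  Condition Zeta: 0.31 × 0.0675 × 0.25 = 0.00523125
  Condition Delta: 0.23 × 0.106 × 0.065 = 0.0015847
  Condition Epsilon: 0.09 × 0.08 × 0.04 = 0.000288
Total = 0.02221275.
P(Condition Gamma | evidence) = 0.0011088 / 0.02221275 ≈ 0.050.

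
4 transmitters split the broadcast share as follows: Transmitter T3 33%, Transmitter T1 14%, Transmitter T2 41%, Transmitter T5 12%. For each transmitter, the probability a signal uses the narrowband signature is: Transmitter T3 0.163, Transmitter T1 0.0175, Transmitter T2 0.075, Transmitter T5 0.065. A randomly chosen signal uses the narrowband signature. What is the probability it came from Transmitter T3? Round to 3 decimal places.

By Bayes' rule, posterior ∝ prior × likelihood:
  Transmitter T3: 0.33 × 0.163 = 0.05379
  Transmitter T1: 0.14 × 0.0175 = 0.00245
  Transmitter T2: 0.41 × 0.075 = 0.03075
  Transmitter T5: 0.12 × 0.065 = 0.0078
Total = 0.09479.
P(Transmitter T3 | evidence) = 0.05379 / 0.09479 ≈ 0.567.

0.567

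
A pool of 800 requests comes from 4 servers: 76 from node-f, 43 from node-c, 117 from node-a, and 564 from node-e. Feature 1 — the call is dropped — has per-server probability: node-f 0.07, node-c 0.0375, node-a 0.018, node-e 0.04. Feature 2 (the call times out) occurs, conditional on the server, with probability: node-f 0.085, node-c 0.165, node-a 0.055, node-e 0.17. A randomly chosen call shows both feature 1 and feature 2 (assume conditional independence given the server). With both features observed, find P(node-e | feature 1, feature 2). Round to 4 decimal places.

0.8214

By Bayes' rule, posterior ∝ prior × likelihood:
  node-f: 0.095 × 0.07 × 0.085 = 0.00056525
  node-c: 0.05375 × 0.0375 × 0.165 = 0.000332578125
  node-a: 0.14625 × 0.018 × 0.055 = 0.0001447875
  node-e: 0.705 × 0.04 × 0.17 = 0.004794
Normalizing constant = 0.005836615625.
P(node-e | evidence) = 0.004794 / 0.005836615625 ≈ 0.8214.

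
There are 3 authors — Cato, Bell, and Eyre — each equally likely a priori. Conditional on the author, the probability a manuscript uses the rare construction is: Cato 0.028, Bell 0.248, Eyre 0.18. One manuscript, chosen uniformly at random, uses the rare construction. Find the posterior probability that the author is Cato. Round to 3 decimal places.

0.061

Since the prior is uniform, the posterior is proportional to the likelihood:
  Cato: 0.028
  Bell: 0.248
  Eyre: 0.18
Normalizing constant = 0.456.
P(Cato | evidence) = 0.028 / 0.456 ≈ 0.061.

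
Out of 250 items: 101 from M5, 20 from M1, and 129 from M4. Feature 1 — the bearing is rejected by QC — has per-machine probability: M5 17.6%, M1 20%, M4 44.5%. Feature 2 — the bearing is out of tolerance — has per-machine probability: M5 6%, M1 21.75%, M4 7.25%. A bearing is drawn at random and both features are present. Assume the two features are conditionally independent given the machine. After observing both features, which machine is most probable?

M4

By Bayes' rule, posterior ∝ prior × likelihood:
  M5: 0.404 × 0.176 × 0.06 = 0.00426624
  M1: 0.08 × 0.2 × 0.2175 = 0.00348
  M4: 0.516 × 0.445 × 0.0725 = 0.01664745
Sum = 0.02439369.
Largest term belongs to M4, so M4 is most probable.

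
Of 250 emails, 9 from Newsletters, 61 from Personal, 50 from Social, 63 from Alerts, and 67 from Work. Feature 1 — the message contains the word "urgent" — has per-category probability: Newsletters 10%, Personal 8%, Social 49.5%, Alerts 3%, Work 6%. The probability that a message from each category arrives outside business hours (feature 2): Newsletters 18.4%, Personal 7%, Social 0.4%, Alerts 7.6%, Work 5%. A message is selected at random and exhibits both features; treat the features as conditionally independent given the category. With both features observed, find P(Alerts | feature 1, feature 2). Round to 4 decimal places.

0.1511

By Bayes' rule, posterior ∝ prior × likelihood:
  Newsletters: 0.036 × 0.1 × 0.184 = 0.0006624
  Personal: 0.244 × 0.08 × 0.07 = 0.0013664
  Social: 0.2 × 0.495 × 0.004 = 0.000396
  Alerts: 0.252 × 0.03 × 0.076 = 0.00057456
  Work: 0.268 × 0.06 × 0.05 = 0.000804
Sum = 0.00380336.
P(Alerts | evidence) = 0.00057456 / 0.00380336 ≈ 0.1511.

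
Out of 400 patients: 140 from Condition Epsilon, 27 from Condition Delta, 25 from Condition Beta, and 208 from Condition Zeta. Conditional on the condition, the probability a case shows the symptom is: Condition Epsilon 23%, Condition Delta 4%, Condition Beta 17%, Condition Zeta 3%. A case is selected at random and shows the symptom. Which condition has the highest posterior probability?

Condition Epsilon

By Bayes' rule, posterior ∝ prior × likelihood:
  Condition Epsilon: 0.35 × 0.23 = 0.0805
  Condition Delta: 0.0675 × 0.04 = 0.0027
  Condition Beta: 0.0625 × 0.17 = 0.010625
  Condition Zeta: 0.52 × 0.03 = 0.0156
Sum = 0.109425.
Largest term belongs to Condition Epsilon, so Condition Epsilon is most probable.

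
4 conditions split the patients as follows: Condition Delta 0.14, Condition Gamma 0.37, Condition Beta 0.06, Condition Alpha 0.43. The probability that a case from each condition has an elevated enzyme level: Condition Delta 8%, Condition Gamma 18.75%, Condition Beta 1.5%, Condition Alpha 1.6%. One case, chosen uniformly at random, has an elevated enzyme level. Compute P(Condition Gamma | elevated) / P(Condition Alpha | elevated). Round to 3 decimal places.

10.084

By Bayes' rule, posterior ∝ prior × likelihood:
  Condition Delta: 0.14 × 0.08 = 0.0112
  Condition Gamma: 0.37 × 0.1875 = 0.069375
  Condition Beta: 0.06 × 0.015 = 0.0009
  Condition Alpha: 0.43 × 0.016 = 0.00688
Total = 0.088355.
The ratio is 0.069375 / 0.00688 (the normalizer cancels) = 10.084.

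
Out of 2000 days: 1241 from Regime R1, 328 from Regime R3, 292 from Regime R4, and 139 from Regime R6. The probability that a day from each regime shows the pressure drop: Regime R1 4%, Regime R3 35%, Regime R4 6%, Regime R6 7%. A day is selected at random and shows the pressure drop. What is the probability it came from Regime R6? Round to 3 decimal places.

Prior × likelihood for each hypothesis:
  Regime R1: 0.6205 × 0.04 = 0.02482
  Regime R3: 0.164 × 0.35 = 0.0574
  Regime R4: 0.146 × 0.06 = 0.00876
  Regime R6: 0.0695 × 0.07 = 0.004865
Normalizing constant = 0.095845.
P(Regime R6 | evidence) = 0.004865 / 0.095845 ≈ 0.051.

0.051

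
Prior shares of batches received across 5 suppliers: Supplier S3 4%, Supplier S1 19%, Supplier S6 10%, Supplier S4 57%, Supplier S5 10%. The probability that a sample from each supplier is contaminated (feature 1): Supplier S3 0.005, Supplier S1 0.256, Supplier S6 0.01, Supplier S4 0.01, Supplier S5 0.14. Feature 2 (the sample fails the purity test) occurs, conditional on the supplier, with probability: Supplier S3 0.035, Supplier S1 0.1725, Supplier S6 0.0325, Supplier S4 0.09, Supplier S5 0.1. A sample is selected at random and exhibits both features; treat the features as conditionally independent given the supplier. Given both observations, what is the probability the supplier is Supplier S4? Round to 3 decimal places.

Unnormalized posteriors (prior × likelihood):
  Supplier S3: 0.04 × 0.005 × 0.035 = 0.000007
  Supplier S1: 0.19 × 0.256 × 0.1725 = 0.0083904
  Supplier S6: 0.1 × 0.01 × 0.0325 = 0.0000325
  Supplier S4: 0.57 × 0.01 × 0.09 = 0.000513
  Supplier S5: 0.1 × 0.14 × 0.1 = 0.0014
Total = 0.0103429.
P(Supplier S4 | evidence) = 0.000513 / 0.0103429 ≈ 0.050.

0.050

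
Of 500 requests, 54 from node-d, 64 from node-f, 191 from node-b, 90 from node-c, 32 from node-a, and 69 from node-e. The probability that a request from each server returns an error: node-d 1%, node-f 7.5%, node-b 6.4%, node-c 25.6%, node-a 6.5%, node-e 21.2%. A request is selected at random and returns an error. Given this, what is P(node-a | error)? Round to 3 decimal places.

By Bayes' rule, posterior ∝ prior × likelihood:
  node-d: 0.108 × 0.01 = 0.00108
  node-f: 0.128 × 0.075 = 0.0096
  node-b: 0.382 × 0.064 = 0.024448
  node-c: 0.18 × 0.256 = 0.04608
  node-a: 0.064 × 0.065 = 0.00416
  node-e: 0.138 × 0.212 = 0.029256
Sum = 0.114624.
P(node-a | evidence) = 0.00416 / 0.114624 ≈ 0.036.

0.036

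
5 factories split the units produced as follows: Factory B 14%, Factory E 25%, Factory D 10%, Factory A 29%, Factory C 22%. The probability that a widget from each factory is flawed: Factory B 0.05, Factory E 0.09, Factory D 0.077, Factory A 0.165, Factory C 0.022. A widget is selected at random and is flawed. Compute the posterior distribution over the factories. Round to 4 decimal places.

Factory B 0.0779, Factory E 0.2503, Factory D 0.0857, Factory A 0.5323, Factory C 0.0538

Unnormalized posteriors (prior × likelihood):
  Factory B: 0.14 × 0.05 = 0.007
  Factory E: 0.25 × 0.09 = 0.0225
  Factory D: 0.1 × 0.077 = 0.0077
  Factory A: 0.29 × 0.165 = 0.04785
  Factory C: 0.22 × 0.022 = 0.00484
Total = 0.08989.
P(Factory B | flawed) = 0.007/0.08989 ≈ 0.0779
P(Factory E | flawed) = 0.0225/0.08989 ≈ 0.2503
P(Factory D | flawed) = 0.0077/0.08989 ≈ 0.0857
P(Factory A | flawed) = 0.04785/0.08989 ≈ 0.5323
P(Factory C | flawed) = 0.00484/0.08989 ≈ 0.0538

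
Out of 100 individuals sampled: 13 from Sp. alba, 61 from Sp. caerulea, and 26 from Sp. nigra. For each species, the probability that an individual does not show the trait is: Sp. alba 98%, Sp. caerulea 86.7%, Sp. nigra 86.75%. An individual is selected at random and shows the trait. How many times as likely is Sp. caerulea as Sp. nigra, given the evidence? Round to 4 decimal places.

Taking complements, P(trait | each) = Sp. alba 0.02, Sp. caerulea 0.133, Sp. nigra 0.1325.
Prior × likelihood for each hypothesis:
  Sp. alba: 0.13 × 0.02 = 0.0026
  Sp. caerulea: 0.61 × 0.133 = 0.08113
  Sp. nigra: 0.26 × 0.1325 = 0.03445
Total = 0.11818.
The ratio is 0.08113 / 0.03445 (the normalizer cancels) = 2.3550.

2.3550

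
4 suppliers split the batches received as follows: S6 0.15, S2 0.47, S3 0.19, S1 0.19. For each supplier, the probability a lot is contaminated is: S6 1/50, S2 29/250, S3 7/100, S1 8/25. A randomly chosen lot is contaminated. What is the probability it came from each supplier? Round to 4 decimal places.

S6 0.0228, S2 0.4142, S3 0.1010, S1 0.4619

By Bayes' rule, posterior ∝ prior × likelihood:
  S6: 0.15 × 0.02 = 0.003
  S2: 0.47 × 0.116 = 0.05452
  S3: 0.19 × 0.07 = 0.0133
  S1: 0.19 × 0.32 = 0.0608
Sum = 0.13162.
P(S6 | contaminated) = 0.003/0.13162 ≈ 0.0228
P(S2 | contaminated) = 0.05452/0.13162 ≈ 0.4142
P(S3 | contaminated) = 0.0133/0.13162 ≈ 0.1010
P(S1 | contaminated) = 0.0608/0.13162 ≈ 0.4619
(Check: 0.0228+0.4142+0.1010+0.4619 = 0.9999.)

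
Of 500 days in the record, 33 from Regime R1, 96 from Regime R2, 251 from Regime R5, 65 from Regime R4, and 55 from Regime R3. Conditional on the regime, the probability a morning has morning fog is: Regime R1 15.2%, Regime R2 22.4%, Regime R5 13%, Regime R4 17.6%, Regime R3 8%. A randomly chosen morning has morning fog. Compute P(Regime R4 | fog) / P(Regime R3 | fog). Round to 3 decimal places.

Compute prior × likelihood for every hypothesis:
  Regime R1: 0.066 × 0.152 = 0.010032
  Regime R2: 0.192 × 0.224 = 0.043008
  Regime R5: 0.502 × 0.13 = 0.06526
  Regime R4: 0.13 × 0.176 = 0.02288
  Regime R3: 0.11 × 0.08 = 0.0088
Total = 0.14998.
The ratio is 0.02288 / 0.0088 (the normalizer cancels) = 2.600.

2.600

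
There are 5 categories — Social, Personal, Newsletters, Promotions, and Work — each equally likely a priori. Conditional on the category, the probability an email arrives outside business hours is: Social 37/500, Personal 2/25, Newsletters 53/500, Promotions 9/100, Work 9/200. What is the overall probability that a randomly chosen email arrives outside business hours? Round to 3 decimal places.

Since the prior is uniform, the posterior is proportional to the likelihood:
  Social: 0.074
  Personal: 0.08
  Newsletters: 0.106
  Promotions: 0.09
  Work: 0.045
P(off-hours) = (1/5) × (0.074 + 0.08 + 0.106 + 0.09 + 0.045) = 0.395/5 ≈ 0.079.

0.079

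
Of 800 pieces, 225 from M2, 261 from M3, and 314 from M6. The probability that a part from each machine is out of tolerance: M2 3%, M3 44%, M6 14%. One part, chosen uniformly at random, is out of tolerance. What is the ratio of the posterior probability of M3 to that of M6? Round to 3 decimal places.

Unnormalized posteriors (prior × likelihood):
  M2: 0.28125 × 0.03 = 0.0084375
  M3: 0.32625 × 0.44 = 0.14355
  M6: 0.3925 × 0.14 = 0.05495
Sum = 0.2069375.
The ratio is 0.14355 / 0.05495 (the normalizer cancels) = 2.612.

2.612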